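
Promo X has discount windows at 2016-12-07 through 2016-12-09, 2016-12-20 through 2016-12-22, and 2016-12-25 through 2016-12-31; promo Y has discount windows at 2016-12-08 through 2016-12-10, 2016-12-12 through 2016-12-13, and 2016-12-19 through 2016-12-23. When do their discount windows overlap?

2016-12-08 through 2016-12-09, 2016-12-20 through 2016-12-22

2016-12-07 through 2016-12-09 ∩ B → 2016-12-08 through 2016-12-09.
2016-12-20 through 2016-12-22 ∩ B → 2016-12-20 through 2016-12-22.
2016-12-25 through 2016-12-31 meets no B interval.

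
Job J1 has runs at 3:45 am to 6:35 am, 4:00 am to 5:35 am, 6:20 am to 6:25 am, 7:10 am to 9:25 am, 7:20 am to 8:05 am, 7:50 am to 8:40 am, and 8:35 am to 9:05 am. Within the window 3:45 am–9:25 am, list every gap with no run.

6:35 am–7:10 am

Covered (merged): 3:45 am–6:35 am, 7:10 am–9:25 am.
Uncovered inside 3:45 am–9:25 am: 6:35 am–7:10 am.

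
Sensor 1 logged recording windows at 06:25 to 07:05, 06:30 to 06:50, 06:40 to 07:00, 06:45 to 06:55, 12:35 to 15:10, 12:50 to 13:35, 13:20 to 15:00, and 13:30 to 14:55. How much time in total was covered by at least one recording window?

3 h 15 min

Merged: 06:25–07:05, 12:35–15:10.
Lengths: 40 min + 2 h 35 min = 3 h 15 min.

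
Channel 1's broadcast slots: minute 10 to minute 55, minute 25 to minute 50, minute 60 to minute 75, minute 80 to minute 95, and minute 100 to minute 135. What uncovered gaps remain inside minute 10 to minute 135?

After merging, the occupied span is minute 10 to minute 55, minute 60 to minute 75, minute 80 to minute 95, minute 100 to minute 135.
Gaps within minute 10 to minute 135: minute 55 to minute 60, minute 75 to minute 80, minute 95 to minute 100.

minute 55 to minute 60, minute 75 to minute 80, minute 95 to minute 100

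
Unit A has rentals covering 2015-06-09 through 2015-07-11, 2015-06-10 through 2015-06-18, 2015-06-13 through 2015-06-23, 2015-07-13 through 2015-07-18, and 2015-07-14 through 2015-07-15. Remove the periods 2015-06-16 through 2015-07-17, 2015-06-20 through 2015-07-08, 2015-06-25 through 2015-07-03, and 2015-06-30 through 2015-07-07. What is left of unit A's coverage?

2015-06-09 through 2015-06-15, 2015-07-18 through 2015-07-18

Merge the first list: 2015-06-09 through 2015-07-11, 2015-07-13 through 2015-07-18.
Merge the second list: 2015-06-16 through 2015-07-17.
2015-06-09 through 2015-07-11 \ B = 2015-06-09 through 2015-06-15.
2015-07-13 through 2015-07-18 \ B = 2015-07-18 through 2015-07-18.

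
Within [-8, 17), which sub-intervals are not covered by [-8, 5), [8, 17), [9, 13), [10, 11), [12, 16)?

[5, 8)

The merged coverage is [-8, 5), [8, 17).
Complement within [-8, 17): [5, 8).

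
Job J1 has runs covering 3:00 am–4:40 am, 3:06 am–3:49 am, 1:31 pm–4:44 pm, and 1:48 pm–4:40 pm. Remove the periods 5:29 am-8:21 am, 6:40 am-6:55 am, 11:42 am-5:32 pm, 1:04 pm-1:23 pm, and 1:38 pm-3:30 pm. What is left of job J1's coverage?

3:00 am-4:40 am

Merge the first list: 3:00 am-4:40 am, 1:31 pm-4:44 pm.
Merge the second list: 5:29 am-8:21 am, 11:42 am-5:32 pm.
3:00 am-4:40 am: no B overlap → unchanged.
1:31 pm-4:44 pm: fully covered by B → removed.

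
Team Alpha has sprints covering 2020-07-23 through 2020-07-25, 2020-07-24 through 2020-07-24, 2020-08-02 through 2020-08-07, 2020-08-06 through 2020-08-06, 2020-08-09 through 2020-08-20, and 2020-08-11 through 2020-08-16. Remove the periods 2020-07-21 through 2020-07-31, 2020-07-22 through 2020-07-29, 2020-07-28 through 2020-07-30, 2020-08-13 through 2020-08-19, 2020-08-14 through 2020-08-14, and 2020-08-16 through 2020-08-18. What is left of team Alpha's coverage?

2020-08-02 through 2020-08-07, 2020-08-09 through 2020-08-12, 2020-08-20 through 2020-08-20

Merge the first list: 2020-07-23 through 2020-07-25, 2020-08-02 through 2020-08-07, 2020-08-09 through 2020-08-20.
Merge the second list: 2020-07-21 through 2020-07-31, 2020-08-13 through 2020-08-19.
2020-07-23 through 2020-07-25: fully covered by B → removed.
2020-08-02 through 2020-08-07: no B overlap → unchanged.
2020-08-09 through 2020-08-20 minus B → 2020-08-09 through 2020-08-12, 2020-08-20 through 2020-08-20.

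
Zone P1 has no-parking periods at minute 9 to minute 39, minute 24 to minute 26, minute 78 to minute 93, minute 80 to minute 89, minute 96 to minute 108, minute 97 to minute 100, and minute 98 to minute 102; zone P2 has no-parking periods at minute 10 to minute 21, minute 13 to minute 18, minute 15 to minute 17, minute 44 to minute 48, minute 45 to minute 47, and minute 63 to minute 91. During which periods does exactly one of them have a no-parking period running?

Merge the first list: minute 9 to minute 39, minute 78 to minute 93, minute 96 to minute 108.
Merge the second list: minute 10 to minute 21, minute 44 to minute 48, minute 63 to minute 91.
A \ B = minute 9 to minute 10, minute 21 to minute 39, minute 91 to minute 93, minute 96 to minute 108.
B \ A = minute 44 to minute 48, minute 63 to minute 78.
Union of the two gives the symmetric difference.

minute 9 to minute 10, minute 21 to minute 39, minute 44 to minute 48, minute 63 to minute 78, minute 91 to minute 93, minute 96 to minute 108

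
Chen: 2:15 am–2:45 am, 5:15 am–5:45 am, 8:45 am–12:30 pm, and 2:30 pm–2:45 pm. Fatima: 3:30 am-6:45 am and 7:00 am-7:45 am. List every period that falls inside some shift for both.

5:15 am–5:45 am

2:15 am–2:45 am: no overlap with the second set.
5:15 am–5:45 am meets the second set on 5:15 am–5:45 am.
8:45 am–12:30 pm: no overlap with the second set.
2:30 pm–2:45 pm: no overlap with the second set.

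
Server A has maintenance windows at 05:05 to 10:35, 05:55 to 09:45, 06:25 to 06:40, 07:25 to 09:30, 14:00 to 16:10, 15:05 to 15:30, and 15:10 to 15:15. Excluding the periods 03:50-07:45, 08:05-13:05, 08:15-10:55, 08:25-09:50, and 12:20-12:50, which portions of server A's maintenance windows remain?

07:45-08:05, 14:00-16:10

Merge the first list: 05:05-10:35, 14:00-16:10.
Merge the second list: 03:50-07:45, 08:05-13:05.
05:05-10:35 with B removed leaves 07:45-08:05.
14:00-16:10 is untouched.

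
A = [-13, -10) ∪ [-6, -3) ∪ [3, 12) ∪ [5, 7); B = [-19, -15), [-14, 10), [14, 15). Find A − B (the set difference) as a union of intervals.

[10, 12)

Merge the first list: [-13, -10), [-6, -3), [3, 12).
[-13, -10) lies entirely inside B → drops out.
[-6, -3) lies entirely inside B → drops out.
[3, 12) with B removed leaves [10, 12).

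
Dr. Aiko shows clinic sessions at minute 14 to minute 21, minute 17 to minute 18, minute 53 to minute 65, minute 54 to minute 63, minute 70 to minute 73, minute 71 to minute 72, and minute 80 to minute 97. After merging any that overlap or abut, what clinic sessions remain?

minute 17 to minute 18 overlaps/touches minute 14 to minute 21 → extend to minute 14 to minute 21.
minute 53 to minute 65 is disjoint → start new block.
minute 54 to minute 63 overlaps/touches minute 53 to minute 65 → extend to minute 53 to minute 65.
minute 70 to minute 73 is disjoint → start new block.
minute 71 to minute 72 overlaps/touches minute 70 to minute 73 → extend to minute 70 to minute 73.
minute 80 to minute 97 is disjoint → start new block.

minute 14 to minute 21, minute 53 to minute 65, minute 70 to minute 73, minute 80 to minute 97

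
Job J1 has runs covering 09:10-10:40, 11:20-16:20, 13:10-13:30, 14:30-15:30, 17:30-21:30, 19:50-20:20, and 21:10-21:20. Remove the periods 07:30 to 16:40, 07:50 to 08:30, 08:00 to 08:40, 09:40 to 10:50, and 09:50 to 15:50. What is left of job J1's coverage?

Merge the first list: 09:10-10:40, 11:20-16:20, 17:30-21:30.
Merge the second list: 07:30-16:40.
09:10-10:40: fully covered by B → removed.
11:20-16:20: fully covered by B → removed.
17:30-21:30: no B overlap → unchanged.

17:30-21:30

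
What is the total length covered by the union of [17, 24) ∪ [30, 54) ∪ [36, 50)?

Merged: [17, 24), [30, 54).
Lengths: 7 + 24 = 31.

31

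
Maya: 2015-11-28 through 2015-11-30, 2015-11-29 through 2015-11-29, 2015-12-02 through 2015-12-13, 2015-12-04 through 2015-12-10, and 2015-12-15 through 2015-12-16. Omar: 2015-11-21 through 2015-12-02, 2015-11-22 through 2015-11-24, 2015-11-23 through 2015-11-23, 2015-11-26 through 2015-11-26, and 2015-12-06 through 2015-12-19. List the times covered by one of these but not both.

2015-11-21 through 2015-11-27, 2015-12-01 through 2015-12-01, 2015-12-03 through 2015-12-05, 2015-12-14 through 2015-12-14, 2015-12-17 through 2015-12-19

First set merges to 2015-11-28 through 2015-11-30, 2015-12-02 through 2015-12-13, 2015-12-15 through 2015-12-16.
Second set merges to 2015-11-21 through 2015-12-02, 2015-12-06 through 2015-12-19.
Only in the first: 2015-12-03 through 2015-12-05.
Only in the second: 2015-11-21 through 2015-11-27, 2015-12-01 through 2015-12-01, 2015-12-14 through 2015-12-14, 2015-12-17 through 2015-12-19.
Together these are the periods covered by exactly one.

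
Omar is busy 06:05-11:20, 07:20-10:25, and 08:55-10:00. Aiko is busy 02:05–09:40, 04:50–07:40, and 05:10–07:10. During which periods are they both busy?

A, merged: 06:05–11:20.
B, merged: 02:05–09:40.
06:05–11:20 ∩ B → 06:05–09:40.

06:05–09:40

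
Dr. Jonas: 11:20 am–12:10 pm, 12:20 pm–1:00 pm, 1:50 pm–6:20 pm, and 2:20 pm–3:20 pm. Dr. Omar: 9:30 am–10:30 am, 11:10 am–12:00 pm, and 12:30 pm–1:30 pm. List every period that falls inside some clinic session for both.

11:20 am–12:00 pm, 12:30 pm–1:00 pm

Merge the first list: 11:20 am–12:10 pm, 12:20 pm–1:00 pm, 1:50 pm–6:20 pm.
11:20 am–12:10 pm overlaps B on 11:20 am–12:00 pm.
12:20 pm–1:00 pm overlaps B on 12:30 pm–1:00 pm.
1:50 pm–6:20 pm falls entirely outside B.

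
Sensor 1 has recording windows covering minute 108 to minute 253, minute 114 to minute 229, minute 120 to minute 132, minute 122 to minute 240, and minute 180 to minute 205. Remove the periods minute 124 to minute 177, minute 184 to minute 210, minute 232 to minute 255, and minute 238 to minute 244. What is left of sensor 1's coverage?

A, merged: minute 108 to minute 253.
B, merged: minute 124 to minute 177, minute 184 to minute 210, minute 232 to minute 255.
minute 108 to minute 253 with B removed leaves minute 108 to minute 124, minute 177 to minute 184, minute 210 to minute 232.

minute 108 to minute 124, minute 177 to minute 184, minute 210 to minute 232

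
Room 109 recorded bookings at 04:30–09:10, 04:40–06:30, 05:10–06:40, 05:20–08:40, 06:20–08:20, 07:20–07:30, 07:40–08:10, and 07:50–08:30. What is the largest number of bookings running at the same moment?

Walk the sorted start/end points keeping a running depth.
The depth first hits 5 at 06:20.

5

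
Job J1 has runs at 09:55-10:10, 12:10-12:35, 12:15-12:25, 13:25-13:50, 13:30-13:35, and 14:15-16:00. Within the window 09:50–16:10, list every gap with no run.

Covered (merged): 09:55–10:10, 12:10–12:35, 13:25–13:50, 14:15–16:00.
Uncovered inside 09:50–16:10: 09:50–09:55, 10:10–12:10, 12:35–13:25, 13:50–14:15, 16:00–16:10.

09:50–09:55, 10:10–12:10, 12:35–13:25, 13:50–14:15, 16:00–16:10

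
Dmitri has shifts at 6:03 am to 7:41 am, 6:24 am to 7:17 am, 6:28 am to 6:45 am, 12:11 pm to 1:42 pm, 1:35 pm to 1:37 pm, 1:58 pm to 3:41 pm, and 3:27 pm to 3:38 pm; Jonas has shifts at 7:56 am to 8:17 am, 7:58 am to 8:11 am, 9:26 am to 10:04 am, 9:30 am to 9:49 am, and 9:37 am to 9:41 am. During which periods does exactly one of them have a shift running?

6:03 am–7:41 am, 7:56 am–8:17 am, 9:26 am–10:04 am, 12:11 pm–1:42 pm, 1:58 pm–3:41 pm

First set merges to 6:03 am–7:41 am, 12:11 pm–1:42 pm, 1:58 pm–3:41 pm.
Second set merges to 7:56 am–8:17 am, 9:26 am–10:04 am.
Only in the first: 6:03 am–7:41 am, 12:11 pm–1:42 pm, 1:58 pm–3:41 pm.
Only in the second: 7:56 am–8:17 am, 9:26 am–10:04 am.
Together these are the periods covered by exactly one.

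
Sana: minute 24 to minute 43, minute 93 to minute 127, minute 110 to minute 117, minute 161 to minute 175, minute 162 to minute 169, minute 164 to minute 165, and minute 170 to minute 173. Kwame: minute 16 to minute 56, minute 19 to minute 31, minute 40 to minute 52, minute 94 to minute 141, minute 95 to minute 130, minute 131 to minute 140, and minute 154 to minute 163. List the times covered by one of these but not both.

A, merged: minute 24 to minute 43, minute 93 to minute 127, minute 161 to minute 175.
B, merged: minute 16 to minute 56, minute 94 to minute 141, minute 154 to minute 163.
A but not B: minute 93 to minute 94, minute 163 to minute 175.
B but not A: minute 16 to minute 24, minute 43 to minute 56, minute 127 to minute 141, minute 154 to minute 161.
Combining gives A △ B.

minute 16 to minute 24, minute 43 to minute 56, minute 93 to minute 94, minute 127 to minute 141, minute 154 to minute 161, minute 163 to minute 175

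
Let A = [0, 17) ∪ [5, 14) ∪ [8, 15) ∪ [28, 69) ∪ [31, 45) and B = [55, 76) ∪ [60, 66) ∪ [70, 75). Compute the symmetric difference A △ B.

A, merged: [0, 17), [28, 69).
B, merged: [55, 76).
A \ B = [0, 17), [28, 55).
B \ A = [69, 76).
Union of the two gives the symmetric difference.

[0, 17) ∪ [28, 55) ∪ [69, 76)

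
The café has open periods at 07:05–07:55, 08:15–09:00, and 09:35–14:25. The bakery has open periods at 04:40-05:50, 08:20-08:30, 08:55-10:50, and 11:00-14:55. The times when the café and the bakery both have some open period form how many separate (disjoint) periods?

4

A ∩ B = 08:20–08:30, 08:55–09:00, 09:35–10:50, 11:00–14:25.
That is 4 disjoint pieces.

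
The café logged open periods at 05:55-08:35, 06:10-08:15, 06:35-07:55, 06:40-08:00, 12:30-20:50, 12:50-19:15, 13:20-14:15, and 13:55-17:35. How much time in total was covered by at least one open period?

11 h

Merged: 05:55–08:35, 12:30–20:50.
Lengths: 2 h 40 min + 8 h 20 min = 11 h.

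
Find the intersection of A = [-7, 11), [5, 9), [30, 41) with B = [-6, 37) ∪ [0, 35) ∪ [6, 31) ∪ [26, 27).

First set merges to [-7, 11), [30, 41).
Second set merges to [-6, 37).
[-7, 11) ∩ B → [-6, 11).
[30, 41) ∩ B → [30, 37).

[-6, 11) ∪ [30, 37)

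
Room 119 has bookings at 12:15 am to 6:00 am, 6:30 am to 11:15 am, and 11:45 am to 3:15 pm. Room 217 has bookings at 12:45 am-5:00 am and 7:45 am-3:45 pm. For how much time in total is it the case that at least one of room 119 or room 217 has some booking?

A ∪ B = 12:15 am–6:00 am, 6:30 am–3:45 pm.
Total: 5 h 45 min + 9 h 15 min = 15 h.

15 h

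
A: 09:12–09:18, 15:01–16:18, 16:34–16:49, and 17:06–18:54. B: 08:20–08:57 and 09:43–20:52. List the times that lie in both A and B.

15:01–16:18, 16:34–16:49, 17:06–18:54

09:12–09:18 falls entirely outside B.
15:01–16:18 overlaps B on 15:01–16:18.
16:34–16:49 overlaps B on 16:34–16:49.
17:06–18:54 overlaps B on 17:06–18:54.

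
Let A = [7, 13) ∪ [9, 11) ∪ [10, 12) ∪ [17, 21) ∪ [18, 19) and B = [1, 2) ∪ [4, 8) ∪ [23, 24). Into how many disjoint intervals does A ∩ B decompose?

1

A, merged: [7, 13), [17, 21).
A ∩ B = [7, 8).
That is 1 disjoint piece.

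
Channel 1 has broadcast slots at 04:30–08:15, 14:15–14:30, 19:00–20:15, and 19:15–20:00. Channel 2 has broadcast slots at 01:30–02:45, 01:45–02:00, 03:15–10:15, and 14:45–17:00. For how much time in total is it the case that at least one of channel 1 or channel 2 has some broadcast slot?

12 h

First set merges to 04:30-08:15, 14:15-14:30, 19:00-20:15.
Second set merges to 01:30-02:45, 03:15-10:15, 14:45-17:00.
A ∪ B = 01:30-02:45, 03:15-10:15, 14:15-14:30, 14:45-17:00, 19:00-20:15.
Total: 1 h 15 min + 7 h + 15 min + 2 h 15 min + 1 h 15 min = 12 h.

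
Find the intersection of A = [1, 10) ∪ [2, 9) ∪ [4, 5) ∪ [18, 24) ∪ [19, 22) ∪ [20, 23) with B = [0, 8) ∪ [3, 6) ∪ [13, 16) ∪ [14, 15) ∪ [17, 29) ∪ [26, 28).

A, merged: [1, 10), [18, 24).
B, merged: [0, 8), [13, 16), [17, 29).
[1, 10) meets the second set on [1, 8).
[18, 24) meets the second set on [18, 24).

[1, 8) ∪ [18, 24)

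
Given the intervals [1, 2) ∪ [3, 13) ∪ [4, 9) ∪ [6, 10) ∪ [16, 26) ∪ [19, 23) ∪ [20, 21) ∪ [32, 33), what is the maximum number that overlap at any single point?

3

Walk the sorted start/end points keeping a running depth.
The depth first hits 3 at 6.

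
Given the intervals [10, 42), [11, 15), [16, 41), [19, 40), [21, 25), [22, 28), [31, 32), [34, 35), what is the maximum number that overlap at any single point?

Walk the sorted start/end points keeping a running depth.
The depth first hits 5 at 22.

5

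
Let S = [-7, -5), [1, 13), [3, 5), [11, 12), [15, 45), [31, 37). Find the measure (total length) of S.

Merged: [-7, -5), [1, 13), [15, 45).
Lengths: 2 + 12 + 30 = 44.

44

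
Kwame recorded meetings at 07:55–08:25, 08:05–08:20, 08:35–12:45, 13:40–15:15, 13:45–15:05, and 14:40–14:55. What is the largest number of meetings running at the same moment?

3

Walk the sorted start/end points keeping a running depth.
The depth first hits 3 at 14:40.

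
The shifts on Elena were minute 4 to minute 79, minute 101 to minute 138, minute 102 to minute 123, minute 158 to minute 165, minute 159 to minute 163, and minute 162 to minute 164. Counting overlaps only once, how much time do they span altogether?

119 minutes

Merged: minute 4 to minute 79, minute 101 to minute 138, minute 158 to minute 165.
Lengths: 75 minutes + 37 minutes + 7 minutes = 119 minutes.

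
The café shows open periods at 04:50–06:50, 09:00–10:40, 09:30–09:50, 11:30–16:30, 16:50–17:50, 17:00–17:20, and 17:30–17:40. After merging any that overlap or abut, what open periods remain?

04:50–06:50, 09:00–10:40, 11:30–16:30, 16:50–17:50

09:00–10:40 is disjoint → start new block.
09:30–09:50 overlaps/touches 09:00–10:40 → extend to 09:00–10:40.
11:30–16:30 is disjoint → start new block.
16:50–17:50 is disjoint → start new block.
17:00–17:20 overlaps/touches 16:50–17:50 → extend to 16:50–17:50.
17:30–17:40 overlaps/touches 16:50–17:50 → extend to 16:50–17:50.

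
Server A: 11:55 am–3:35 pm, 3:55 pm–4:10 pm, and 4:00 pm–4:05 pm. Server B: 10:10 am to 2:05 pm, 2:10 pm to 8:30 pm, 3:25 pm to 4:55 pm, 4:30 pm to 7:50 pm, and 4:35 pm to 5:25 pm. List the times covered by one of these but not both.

10:10 am-11:55 am, 2:05 pm-2:10 pm, 3:35 pm-3:55 pm, 4:10 pm-8:30 pm

A, merged: 11:55 am-3:35 pm, 3:55 pm-4:10 pm.
B, merged: 10:10 am-2:05 pm, 2:10 pm-8:30 pm.
Only in the first: 2:05 pm-2:10 pm.
Only in the second: 10:10 am-11:55 am, 3:35 pm-3:55 pm, 4:10 pm-8:30 pm.
Together these are the periods covered by exactly one.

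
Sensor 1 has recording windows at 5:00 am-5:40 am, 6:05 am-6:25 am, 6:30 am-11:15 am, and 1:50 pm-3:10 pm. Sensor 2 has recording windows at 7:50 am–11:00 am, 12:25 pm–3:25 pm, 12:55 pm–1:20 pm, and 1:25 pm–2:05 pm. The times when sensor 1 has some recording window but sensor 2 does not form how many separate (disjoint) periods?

4

Second set merges to 7:50 am–11:00 am, 12:25 pm–3:25 pm.
A \ B = 5:00 am–5:40 am, 6:05 am–6:25 am, 6:30 am–7:50 am, 11:00 am–11:15 am.
That is 4 disjoint pieces.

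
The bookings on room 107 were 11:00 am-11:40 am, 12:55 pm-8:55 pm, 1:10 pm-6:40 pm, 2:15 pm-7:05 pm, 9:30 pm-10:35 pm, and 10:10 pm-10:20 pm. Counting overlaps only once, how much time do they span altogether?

9 h 45 min

Merged: 11:00 am-11:40 am, 12:55 pm-8:55 pm, 9:30 pm-10:35 pm.
Lengths: 40 min + 8 h + 1 h 5 min = 9 h 45 min.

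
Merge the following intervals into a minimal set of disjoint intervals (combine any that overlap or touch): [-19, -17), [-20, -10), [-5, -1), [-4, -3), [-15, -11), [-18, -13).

[-20, -10) ∪ [-5, -1)

Sort by start: [-20, -10), [-19, -17), [-18, -13), [-15, -11), [-5, -1), [-4, -3).
[-19, -17) overlaps/touches [-20, -10) → extend to [-20, -10).
[-18, -13) overlaps/touches [-20, -10) → extend to [-20, -10).
[-15, -11) overlaps/touches [-20, -10) → extend to [-20, -10).
[-5, -1) is disjoint → start new block.
[-4, -3) overlaps/touches [-5, -1) → extend to [-5, -1).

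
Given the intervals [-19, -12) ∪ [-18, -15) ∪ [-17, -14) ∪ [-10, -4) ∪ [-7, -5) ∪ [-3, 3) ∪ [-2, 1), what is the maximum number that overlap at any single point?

3

Walk the sorted start/end points keeping a running depth.
The depth first hits 3 at -17.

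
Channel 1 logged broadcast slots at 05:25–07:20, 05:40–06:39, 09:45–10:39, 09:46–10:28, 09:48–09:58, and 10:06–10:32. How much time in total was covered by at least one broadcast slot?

2 h 49 min

Merged: 05:25–07:20, 09:45–10:39.
Lengths: 1 h 55 min + 54 min = 2 h 49 min.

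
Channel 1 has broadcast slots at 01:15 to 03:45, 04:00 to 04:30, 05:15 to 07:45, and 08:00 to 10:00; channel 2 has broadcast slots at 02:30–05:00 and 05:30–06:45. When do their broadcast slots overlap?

01:15–03:45 overlaps B on 02:30–03:45.
04:00–04:30 overlaps B on 04:00–04:30.
05:15–07:45 overlaps B on 05:30–06:45.
08:00–10:00 falls entirely outside B.

02:30–03:45, 04:00–04:30, 05:30–06:45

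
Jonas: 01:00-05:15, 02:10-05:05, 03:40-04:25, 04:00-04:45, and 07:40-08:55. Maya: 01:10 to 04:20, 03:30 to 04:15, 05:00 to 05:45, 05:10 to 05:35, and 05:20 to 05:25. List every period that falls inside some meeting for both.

01:10–04:20, 05:00–05:15

First set merges to 01:00–05:15, 07:40–08:55.
Second set merges to 01:10–04:20, 05:00–05:45.
01:00–05:15 ∩ B → 01:10–04:20, 05:00–05:15.
07:40–08:55 meets no B interval.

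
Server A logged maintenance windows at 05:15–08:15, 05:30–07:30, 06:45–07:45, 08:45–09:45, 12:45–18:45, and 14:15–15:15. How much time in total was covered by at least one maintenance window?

10 h

Merged: 05:15–08:15, 08:45–09:45, 12:45–18:45.
Lengths: 3 h + 1 h + 6 h = 10 h.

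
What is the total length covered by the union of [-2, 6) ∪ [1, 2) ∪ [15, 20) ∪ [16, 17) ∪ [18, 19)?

13

Merged: [-2, 6), [15, 20).
Lengths: 8 + 5 = 13.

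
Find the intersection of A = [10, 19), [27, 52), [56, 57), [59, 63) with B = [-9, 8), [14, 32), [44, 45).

[14, 19) ∪ [27, 32) ∪ [44, 45)

[10, 19) meets the second set on [14, 19).
[27, 52) meets the second set on [27, 32), [44, 45).
[56, 57): no overlap with the second set.
[59, 63): no overlap with the second set.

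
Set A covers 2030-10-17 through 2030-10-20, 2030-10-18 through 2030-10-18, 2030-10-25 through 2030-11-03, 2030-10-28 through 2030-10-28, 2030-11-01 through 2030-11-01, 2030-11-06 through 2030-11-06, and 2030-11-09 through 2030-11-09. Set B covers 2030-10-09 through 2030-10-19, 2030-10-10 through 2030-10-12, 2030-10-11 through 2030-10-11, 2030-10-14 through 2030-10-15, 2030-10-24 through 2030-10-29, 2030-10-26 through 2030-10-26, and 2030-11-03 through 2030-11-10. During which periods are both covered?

2030-10-17 through 2030-10-19, 2030-10-25 through 2030-10-29, 2030-11-03 through 2030-11-03, 2030-11-06 through 2030-11-06, 2030-11-09 through 2030-11-09

First set merges to 2030-10-17 through 2030-10-20, 2030-10-25 through 2030-11-03, 2030-11-06 through 2030-11-06, 2030-11-09 through 2030-11-09.
Second set merges to 2030-10-09 through 2030-10-19, 2030-10-24 through 2030-10-29, 2030-11-03 through 2030-11-10.
2030-10-17 through 2030-10-20 ∩ B → 2030-10-17 through 2030-10-19.
2030-10-25 through 2030-11-03 ∩ B → 2030-10-25 through 2030-10-29, 2030-11-03 through 2030-11-03.
2030-11-06 through 2030-11-06 ∩ B → 2030-11-06 through 2030-11-06.
2030-11-09 through 2030-11-09 ∩ B → 2030-11-09 through 2030-11-09.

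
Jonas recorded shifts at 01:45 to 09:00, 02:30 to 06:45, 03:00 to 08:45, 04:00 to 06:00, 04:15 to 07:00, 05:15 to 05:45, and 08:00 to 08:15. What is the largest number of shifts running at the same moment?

6

Sweep endpoints in order; track running count of active intervals.
Peak of 6 reached at 05:15.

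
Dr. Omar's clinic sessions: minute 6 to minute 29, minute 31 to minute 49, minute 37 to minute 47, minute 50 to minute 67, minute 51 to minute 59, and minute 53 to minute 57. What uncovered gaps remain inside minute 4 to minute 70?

minute 4 to minute 6, minute 29 to minute 31, minute 49 to minute 50, minute 67 to minute 70

Covered (merged): minute 6 to minute 29, minute 31 to minute 49, minute 50 to minute 67.
Complement within minute 4 to minute 70: minute 4 to minute 6, minute 29 to minute 31, minute 49 to minute 50, minute 67 to minute 70.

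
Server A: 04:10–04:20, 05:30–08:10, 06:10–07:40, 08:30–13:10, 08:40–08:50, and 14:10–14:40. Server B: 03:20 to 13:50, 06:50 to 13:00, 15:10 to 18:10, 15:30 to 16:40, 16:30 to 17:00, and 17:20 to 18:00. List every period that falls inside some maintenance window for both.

04:10–04:20, 05:30–08:10, 08:30–13:10

First set merges to 04:10–04:20, 05:30–08:10, 08:30–13:10, 14:10–14:40.
Second set merges to 03:20–13:50, 15:10–18:10.
04:10–04:20 meets the second set on 04:10–04:20.
05:30–08:10 meets the second set on 05:30–08:10.
08:30–13:10 meets the second set on 08:30–13:10.
14:10–14:40: no overlap with the second set.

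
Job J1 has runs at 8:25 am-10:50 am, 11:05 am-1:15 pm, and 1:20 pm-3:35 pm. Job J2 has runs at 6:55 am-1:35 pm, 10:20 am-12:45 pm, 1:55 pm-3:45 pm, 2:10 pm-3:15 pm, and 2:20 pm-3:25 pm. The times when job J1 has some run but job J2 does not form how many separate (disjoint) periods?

Merge the second list: 6:55 am–1:35 pm, 1:55 pm–3:45 pm.
A \ B = 1:35 pm–1:55 pm.
That is 1 disjoint piece.

1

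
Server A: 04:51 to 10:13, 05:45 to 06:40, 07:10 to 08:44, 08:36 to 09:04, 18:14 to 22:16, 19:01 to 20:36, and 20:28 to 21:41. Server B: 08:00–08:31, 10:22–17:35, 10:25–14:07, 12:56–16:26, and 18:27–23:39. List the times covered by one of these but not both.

A, merged: 04:51–10:13, 18:14–22:16.
B, merged: 08:00–08:31, 10:22–17:35, 18:27–23:39.
Only in the first: 04:51–08:00, 08:31–10:13, 18:14–18:27.
Only in the second: 10:22–17:35, 22:16–23:39.
Together these are the periods covered by exactly one.

04:51–08:00, 08:31–10:13, 10:22–17:35, 18:14–18:27, 22:16–23:39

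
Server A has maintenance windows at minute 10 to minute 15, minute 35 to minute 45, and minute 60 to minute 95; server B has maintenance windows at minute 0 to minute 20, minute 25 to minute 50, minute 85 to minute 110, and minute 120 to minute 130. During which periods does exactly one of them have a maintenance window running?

minute 0 to minute 10, minute 15 to minute 20, minute 25 to minute 35, minute 45 to minute 50, minute 60 to minute 85, minute 95 to minute 110, minute 120 to minute 130

A \ B = minute 60 to minute 85.
B \ A = minute 0 to minute 10, minute 15 to minute 20, minute 25 to minute 35, minute 45 to minute 50, minute 95 to minute 110, minute 120 to minute 130.
Union of the two gives the symmetric difference.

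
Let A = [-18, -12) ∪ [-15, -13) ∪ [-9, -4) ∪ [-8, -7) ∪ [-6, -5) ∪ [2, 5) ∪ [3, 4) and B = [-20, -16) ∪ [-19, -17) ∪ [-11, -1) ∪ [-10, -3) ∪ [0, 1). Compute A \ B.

First set merges to [-18, -12), [-9, -4), [2, 5).
Second set merges to [-20, -16), [-11, -1), [0, 1).
[-18, -12) \ B = [-16, -12).
[-9, -4): entirely removed.
[2, 5): nothing removed.

[-16, -12) ∪ [2, 5)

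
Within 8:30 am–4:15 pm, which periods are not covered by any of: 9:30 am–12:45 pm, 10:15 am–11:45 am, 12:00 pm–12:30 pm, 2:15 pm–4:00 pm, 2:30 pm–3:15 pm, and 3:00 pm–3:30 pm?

After merging, the occupied span is 9:30 am–12:45 pm, 2:15 pm–4:00 pm.
Uncovered inside 8:30 am–4:15 pm: 8:30 am–9:30 am, 12:45 pm–2:15 pm, 4:00 pm–4:15 pm.

8:30 am–9:30 am, 12:45 pm–2:15 pm, 4:00 pm–4:15 pm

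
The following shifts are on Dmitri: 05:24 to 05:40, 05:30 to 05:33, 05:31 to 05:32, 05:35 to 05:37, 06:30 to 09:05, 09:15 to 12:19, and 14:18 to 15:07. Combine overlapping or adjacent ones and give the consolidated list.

05:24–05:40, 06:30–09:05, 09:15–12:19, 14:18–15:07

05:30–05:33 overlaps/touches 05:24–05:40 → extend to 05:24–05:40.
05:31–05:32 overlaps/touches 05:24–05:40 → extend to 05:24–05:40.
05:35–05:37 overlaps/touches 05:24–05:40 → extend to 05:24–05:40.
06:30–09:05 is disjoint → start new block.
09:15–12:19 is disjoint → start new block.
14:18–15:07 is disjoint → start new block.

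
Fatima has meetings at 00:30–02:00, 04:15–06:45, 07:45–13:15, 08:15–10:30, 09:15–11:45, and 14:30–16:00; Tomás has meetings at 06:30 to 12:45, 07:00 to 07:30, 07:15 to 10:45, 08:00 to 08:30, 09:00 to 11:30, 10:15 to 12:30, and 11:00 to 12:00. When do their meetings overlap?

06:30-06:45, 07:45-12:45

Merge the first list: 00:30-02:00, 04:15-06:45, 07:45-13:15, 14:30-16:00.
Merge the second list: 06:30-12:45.
00:30-02:00: no overlap with the second set.
04:15-06:45 meets the second set on 06:30-06:45.
07:45-13:15 meets the second set on 07:45-12:45.
14:30-16:00: no overlap with the second set.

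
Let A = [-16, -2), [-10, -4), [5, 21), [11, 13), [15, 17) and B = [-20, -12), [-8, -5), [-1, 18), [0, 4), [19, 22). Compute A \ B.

[-12, -8) ∪ [-5, -2) ∪ [18, 19)

A, merged: [-16, -2), [5, 21).
B, merged: [-20, -12), [-8, -5), [-1, 18), [19, 22).
[-16, -2) \ B = [-12, -8), [-5, -2).
[5, 21) \ B = [18, 19).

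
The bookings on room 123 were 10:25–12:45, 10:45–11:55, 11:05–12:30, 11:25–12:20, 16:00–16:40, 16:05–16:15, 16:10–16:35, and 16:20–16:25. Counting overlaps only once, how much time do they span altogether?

3 h

Merged: 10:25-12:45, 16:00-16:40.
Lengths: 2 h 20 min + 40 min = 3 h.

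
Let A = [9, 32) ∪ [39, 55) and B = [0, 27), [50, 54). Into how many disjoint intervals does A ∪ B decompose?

A ∪ B = [0, 32), [39, 55).
That is 2 disjoint pieces.

2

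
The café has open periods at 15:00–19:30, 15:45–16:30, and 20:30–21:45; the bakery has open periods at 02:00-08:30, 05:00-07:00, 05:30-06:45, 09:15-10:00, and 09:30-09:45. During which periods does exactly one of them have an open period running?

First set merges to 15:00-19:30, 20:30-21:45.
Second set merges to 02:00-08:30, 09:15-10:00.
Only in the first: 15:00-19:30, 20:30-21:45.
Only in the second: 02:00-08:30, 09:15-10:00.
Together these are the periods covered by exactly one.

02:00-08:30, 09:15-10:00, 15:00-19:30, 20:30-21:45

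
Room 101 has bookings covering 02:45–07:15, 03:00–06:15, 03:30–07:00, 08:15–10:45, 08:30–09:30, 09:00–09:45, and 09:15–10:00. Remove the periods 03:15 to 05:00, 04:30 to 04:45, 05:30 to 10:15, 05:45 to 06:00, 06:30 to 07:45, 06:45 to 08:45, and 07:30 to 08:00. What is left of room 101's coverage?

Merge the first list: 02:45–07:15, 08:15–10:45.
Merge the second list: 03:15–05:00, 05:30–10:15.
02:45–07:15 \ B = 02:45–03:15, 05:00–05:30.
08:15–10:45 \ B = 10:15–10:45.

02:45–03:15, 05:00–05:30, 10:15–10:45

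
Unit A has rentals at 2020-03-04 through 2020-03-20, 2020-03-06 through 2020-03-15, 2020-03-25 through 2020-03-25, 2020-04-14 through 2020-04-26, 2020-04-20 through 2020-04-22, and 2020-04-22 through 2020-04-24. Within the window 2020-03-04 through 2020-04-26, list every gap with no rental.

Covered (merged): 2020-03-04 through 2020-03-20, 2020-03-25 through 2020-03-25, 2020-04-14 through 2020-04-26.
Complement within 2020-03-04 through 2020-04-26: 2020-03-21 through 2020-03-24, 2020-03-26 through 2020-04-13.

2020-03-21 through 2020-03-24, 2020-03-26 through 2020-04-13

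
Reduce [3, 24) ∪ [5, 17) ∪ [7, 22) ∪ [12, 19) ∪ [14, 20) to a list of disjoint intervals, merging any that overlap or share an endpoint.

[5, 17) overlaps/touches [3, 24) → extend to [3, 24).
[7, 22) overlaps/touches [3, 24) → extend to [3, 24).
[12, 19) overlaps/touches [3, 24) → extend to [3, 24).
[14, 20) overlaps/touches [3, 24) → extend to [3, 24).

[3, 24)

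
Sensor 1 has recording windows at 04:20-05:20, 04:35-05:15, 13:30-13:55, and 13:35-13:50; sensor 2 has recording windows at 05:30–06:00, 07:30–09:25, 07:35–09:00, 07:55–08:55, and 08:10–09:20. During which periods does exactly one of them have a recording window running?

A, merged: 04:20–05:20, 13:30–13:55.
B, merged: 05:30–06:00, 07:30–09:25.
A \ B = 04:20–05:20, 13:30–13:55.
B \ A = 05:30–06:00, 07:30–09:25.
Union of the two gives the symmetric difference.

04:20–05:20, 05:30–06:00, 07:30–09:25, 13:30–13:55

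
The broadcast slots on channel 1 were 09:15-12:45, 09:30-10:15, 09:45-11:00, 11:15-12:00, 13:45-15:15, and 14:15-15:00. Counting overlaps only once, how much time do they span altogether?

5 h

Merged: 09:15–12:45, 13:45–15:15.
Lengths: 3 h 30 min + 1 h 30 min = 5 h.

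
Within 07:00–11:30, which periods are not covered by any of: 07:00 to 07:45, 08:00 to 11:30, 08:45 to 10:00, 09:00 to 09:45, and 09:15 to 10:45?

The merged coverage is 07:00–07:45, 08:00–11:30.
Gaps within 07:00–11:30: 07:45–08:00.

07:45–08:00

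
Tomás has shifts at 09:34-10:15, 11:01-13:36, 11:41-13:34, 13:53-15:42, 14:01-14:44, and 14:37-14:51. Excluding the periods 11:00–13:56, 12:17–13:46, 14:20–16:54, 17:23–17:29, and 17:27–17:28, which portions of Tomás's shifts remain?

A, merged: 09:34-10:15, 11:01-13:36, 13:53-15:42.
B, merged: 11:00-13:56, 14:20-16:54, 17:23-17:29.
09:34-10:15: no B overlap → unchanged.
11:01-13:36: fully covered by B → removed.
13:53-15:42 minus B → 13:56-14:20.

09:34-10:15, 13:56-14:20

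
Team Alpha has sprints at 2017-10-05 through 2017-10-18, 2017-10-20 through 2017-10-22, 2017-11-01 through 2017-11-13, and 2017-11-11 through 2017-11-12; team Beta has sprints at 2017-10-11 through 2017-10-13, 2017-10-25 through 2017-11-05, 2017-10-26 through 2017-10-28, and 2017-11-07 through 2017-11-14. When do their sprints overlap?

2017-10-11 through 2017-10-13, 2017-11-01 through 2017-11-05, 2017-11-07 through 2017-11-13

Merge the first list: 2017-10-05 through 2017-10-18, 2017-10-20 through 2017-10-22, 2017-11-01 through 2017-11-13.
Merge the second list: 2017-10-11 through 2017-10-13, 2017-10-25 through 2017-11-05, 2017-11-07 through 2017-11-14.
2017-10-05 through 2017-10-18 ∩ B → 2017-10-11 through 2017-10-13.
2017-10-20 through 2017-10-22 meets no B interval.
2017-11-01 through 2017-11-13 ∩ B → 2017-11-01 through 2017-11-05, 2017-11-07 through 2017-11-13.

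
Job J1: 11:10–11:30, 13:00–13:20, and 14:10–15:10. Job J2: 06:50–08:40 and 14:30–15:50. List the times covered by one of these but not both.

06:50–08:40, 11:10–11:30, 13:00–13:20, 14:10–14:30, 15:10–15:50

A but not B: 11:10–11:30, 13:00–13:20, 14:10–14:30.
B but not A: 06:50–08:40, 15:10–15:50.
Combining gives A △ B.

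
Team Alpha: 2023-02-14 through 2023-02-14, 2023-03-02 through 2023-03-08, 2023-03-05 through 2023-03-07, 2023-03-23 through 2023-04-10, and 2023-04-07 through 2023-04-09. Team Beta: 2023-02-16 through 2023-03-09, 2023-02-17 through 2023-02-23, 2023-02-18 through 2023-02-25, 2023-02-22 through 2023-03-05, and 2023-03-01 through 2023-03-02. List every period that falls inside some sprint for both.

2023-03-02 through 2023-03-08

A, merged: 2023-02-14 through 2023-02-14, 2023-03-02 through 2023-03-08, 2023-03-23 through 2023-04-10.
B, merged: 2023-02-16 through 2023-03-09.
2023-02-14 through 2023-02-14: no overlap with the second set.
2023-03-02 through 2023-03-08 meets the second set on 2023-03-02 through 2023-03-08.
2023-03-23 through 2023-04-10: no overlap with the second set.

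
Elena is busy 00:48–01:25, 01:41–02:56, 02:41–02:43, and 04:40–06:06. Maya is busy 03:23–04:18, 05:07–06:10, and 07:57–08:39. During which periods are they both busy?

05:07-06:06

First set merges to 00:48-01:25, 01:41-02:56, 04:40-06:06.
00:48-01:25 falls entirely outside B.
01:41-02:56 falls entirely outside B.
04:40-06:06 overlaps B on 05:07-06:06.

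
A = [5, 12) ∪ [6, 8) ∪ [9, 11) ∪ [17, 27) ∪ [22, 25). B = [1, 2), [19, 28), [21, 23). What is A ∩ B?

[19, 27)

Merge the first list: [5, 12), [17, 27).
Merge the second list: [1, 2), [19, 28).
[5, 12): no overlap with the second set.
[17, 27) meets the second set on [19, 27).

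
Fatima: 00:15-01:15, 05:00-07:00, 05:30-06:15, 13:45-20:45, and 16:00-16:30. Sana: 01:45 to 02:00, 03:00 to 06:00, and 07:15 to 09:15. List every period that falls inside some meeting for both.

05:00–06:00

First set merges to 00:15–01:15, 05:00–07:00, 13:45–20:45.
00:15–01:15: no overlap with the second set.
05:00–07:00 meets the second set on 05:00–06:00.
13:45–20:45: no overlap with the second set.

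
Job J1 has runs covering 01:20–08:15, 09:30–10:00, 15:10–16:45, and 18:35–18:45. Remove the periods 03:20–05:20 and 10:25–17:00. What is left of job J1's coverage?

01:20–08:15 with B removed leaves 01:20–03:20, 05:20–08:15.
09:30–10:00 is untouched.
15:10–16:45 lies entirely inside B → drops out.
18:35–18:45 is untouched.

01:20–03:20, 05:20–08:15, 09:30–10:00, 18:35–18:45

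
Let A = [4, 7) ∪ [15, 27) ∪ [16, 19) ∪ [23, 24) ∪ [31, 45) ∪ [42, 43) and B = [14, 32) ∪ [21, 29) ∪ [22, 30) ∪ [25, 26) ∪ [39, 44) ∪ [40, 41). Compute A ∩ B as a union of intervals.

First set merges to [4, 7), [15, 27), [31, 45).
Second set merges to [14, 32), [39, 44).
[4, 7): no overlap with the second set.
[15, 27) meets the second set on [15, 27).
[31, 45) meets the second set on [31, 32), [39, 44).

[15, 27) ∪ [31, 32) ∪ [39, 44)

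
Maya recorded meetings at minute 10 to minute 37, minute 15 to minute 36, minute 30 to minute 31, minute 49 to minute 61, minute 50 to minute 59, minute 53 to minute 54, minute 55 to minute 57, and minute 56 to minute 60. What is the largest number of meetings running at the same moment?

4

Sweep endpoints in order; track running count of active intervals.
Peak of 4 reached at minute 56.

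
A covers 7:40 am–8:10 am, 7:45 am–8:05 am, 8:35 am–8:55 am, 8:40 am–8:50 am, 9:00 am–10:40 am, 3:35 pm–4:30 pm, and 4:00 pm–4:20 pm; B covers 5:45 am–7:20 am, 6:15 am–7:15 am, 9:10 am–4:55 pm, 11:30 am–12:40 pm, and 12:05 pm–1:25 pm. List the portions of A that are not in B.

Merge the first list: 7:40 am–8:10 am, 8:35 am–8:55 am, 9:00 am–10:40 am, 3:35 pm–4:30 pm.
Merge the second list: 5:45 am–7:20 am, 9:10 am–4:55 pm.
7:40 am–8:10 am: nothing removed.
8:35 am–8:55 am: nothing removed.
9:00 am–10:40 am \ B = 9:00 am–9:10 am.
3:35 pm–4:30 pm: entirely removed.

7:40 am–8:10 am, 8:35 am–8:55 am, 9:00 am–9:10 am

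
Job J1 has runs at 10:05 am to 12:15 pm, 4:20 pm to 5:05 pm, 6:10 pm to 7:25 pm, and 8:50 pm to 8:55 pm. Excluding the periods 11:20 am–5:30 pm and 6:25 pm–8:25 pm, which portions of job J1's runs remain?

10:05 am–12:15 pm with B removed leaves 10:05 am–11:20 am.
4:20 pm–5:05 pm lies entirely inside B → drops out.
6:10 pm–7:25 pm with B removed leaves 6:10 pm–6:25 pm.
8:50 pm–8:55 pm is untouched.

10:05 am–11:20 am, 6:10 pm–6:25 pm, 8:50 pm–8:55 pm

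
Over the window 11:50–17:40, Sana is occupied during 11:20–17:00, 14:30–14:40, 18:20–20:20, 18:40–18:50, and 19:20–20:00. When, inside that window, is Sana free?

17:00–17:40

After merging, the occupied span is 11:20–17:00, 18:20–20:20.
Uncovered inside 11:50–17:40: 17:00–17:40.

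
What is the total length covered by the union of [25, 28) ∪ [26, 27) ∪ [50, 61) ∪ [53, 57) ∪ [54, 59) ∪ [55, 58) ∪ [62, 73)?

Merged: [25, 28), [50, 61), [62, 73).
Lengths: 3 + 11 + 11 = 25.

25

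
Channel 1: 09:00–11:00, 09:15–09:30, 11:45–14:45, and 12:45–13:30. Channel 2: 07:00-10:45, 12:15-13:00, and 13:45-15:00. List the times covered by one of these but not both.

07:00-09:00, 10:45-11:00, 11:45-12:15, 13:00-13:45, 14:45-15:00

A, merged: 09:00-11:00, 11:45-14:45.
Only in the first: 10:45-11:00, 11:45-12:15, 13:00-13:45.
Only in the second: 07:00-09:00, 14:45-15:00.
Together these are the periods covered by exactly one.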